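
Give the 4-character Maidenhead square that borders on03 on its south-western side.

NN92

Longitude square 0; −1 → -1, wraps to 9, carry into field.
Longitude field O = 14; −1 → 13 = N.
Latitude square 3; −1 → 2.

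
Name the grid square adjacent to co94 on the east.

DO04

Longitude square 9; +1 → 10, wraps to 0, carry into field.
Longitude field C = 2; +1 → 3 = D.
The latitude characters are unchanged.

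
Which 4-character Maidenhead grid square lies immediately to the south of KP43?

Latitude square 3; −1 → 2.
The longitude characters are unchanged.

KP42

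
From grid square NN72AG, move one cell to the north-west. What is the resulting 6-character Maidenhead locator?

NN62xh

Longitude subsquare a = 0; −1 → -1, wraps to 23 = x, carry into square.
Longitude square 7; −1 → 6.
Latitude subsquare g = 6; +1 → 7 = h.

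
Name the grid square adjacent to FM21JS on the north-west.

FM21it

Longitude subsquare j = 9; −1 → 8 = i.
Latitude subsquare s = 18; +1 → 19 = t.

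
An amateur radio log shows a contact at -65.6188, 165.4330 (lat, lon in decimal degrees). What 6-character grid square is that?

RC24rj

Add 180° to longitude and 90° to latitude: 345.4330, 24.3812.
Field: 345.4330/20 → 17 → R, 24.3812/10 → 2 → C; chars RC.
Square: 5.4330/2 → 2, 4.3812/1 → 4; chars 24.
Subsquare: 1.4330/0.0833333 → 17 → r, 0.3812/0.0416667 → 9 → j; chars rj.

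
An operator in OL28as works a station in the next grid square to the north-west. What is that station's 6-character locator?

OL18xt

Longitude subsquare a = 0; −1 → -1, wraps to 23 = x, carry into square.
Longitude square 2; −1 → 1.
Latitude subsquare s = 18; +1 → 19 = t.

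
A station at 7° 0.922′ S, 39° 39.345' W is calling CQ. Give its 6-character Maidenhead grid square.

HI02ex

Shift to the Maidenhead origin (180°W, 90°S): lon 140.3442, lat 82.9846.
Field: lon ⌊140.3442/20⌋ = 7 → H; lat ⌊82.9846/10⌋ = 8 → I.
Square: lon ⌊0.3442/2⌋ = 0; lat ⌊2.9846/1⌋ = 2.
Subsquare: lon ⌊0.3442/0.0833333⌋ = 4 → e; lat ⌊0.9846/0.0416667⌋ = 23 → x.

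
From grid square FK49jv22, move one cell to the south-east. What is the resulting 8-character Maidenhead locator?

Longitude extended square 2; +1 → 3.
Latitude extended square 2; −1 → 1.

FK49jv31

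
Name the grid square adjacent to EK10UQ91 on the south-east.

EK10vq00

Longitude extended square 9; +1 → 10, wraps to 0, carry into subsquare.
Longitude subsquare u = 20; +1 → 21 = v.
Latitude extended square 1; −1 → 0.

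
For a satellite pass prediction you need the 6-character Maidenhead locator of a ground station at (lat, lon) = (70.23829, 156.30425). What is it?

QQ80df

Shift to the Maidenhead origin (180°W, 90°S): lon 336.3043, lat 160.2383.
Field: 336.3043/20 → 16 → Q, 160.2383/10 → 16 → Q; chars QQ.
Square: 16.3043/2 → 8, 0.2383/1 → 0; chars 80.
Subsquare: 0.3043/0.0833333 → 3 → d, 0.2383/0.0416667 → 5 → f; chars df.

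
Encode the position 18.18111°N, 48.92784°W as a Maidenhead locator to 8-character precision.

GK58me83

Offset from 180°W / 90°S: lon 131.07216°, lat 108.18111°.
Field (20°×10°, letters A–R): 131.07216/20 → 6 → G, 108.18111/10 → 10 → K; chars GK.
Square (2°×1°, digits 0–9): 11.07216/2 → 5, 8.18111/1 → 8; chars 58.
Subsquare (5′×2.5′, letters a–x): 1.07216/0.0833333 → 12 → m, 0.18111/0.0416667 → 4 → e; chars me.
Extended square (30″×15″, digits 0–9): 0.07216/0.00833333 → 8, 0.01444/0.00416667 → 3; chars 83.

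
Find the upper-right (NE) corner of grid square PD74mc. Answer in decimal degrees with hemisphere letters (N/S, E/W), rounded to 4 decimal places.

55.8750° S, 135.0833° E

Field P=15, D=3: +15·20° lon, +3·10° lat → SW at lon 120°, lat -60°.
Square 7, 4: +7·2° lon, +4·1° lat → SW at lon 134°, lat -56°.
Subsquare m=12, c=2: +12·0.0833333° lon, +2·0.0416667° lat → SW at lon 135°, lat -55.9167°.
Cell spans 0.0833333° lon × 0.0416667° lat. NE corner is SW corner plus one full cell.
latitude 55.8750° S, longitude 135.0833° E.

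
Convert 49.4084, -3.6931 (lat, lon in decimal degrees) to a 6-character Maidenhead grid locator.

IN89dj

Shift to the Maidenhead origin (180°W, 90°S): lon 176.3069, lat 139.4084.
Field: 176.3069/20 → 8 → I, 139.4084/10 → 13 → N; chars IN.
Square: 16.3069/2 → 8, 9.4084/1 → 9; chars 89.
Subsquare: 0.3069/0.0833333 → 3 → d, 0.4084/0.0416667 → 9 → j; chars dj.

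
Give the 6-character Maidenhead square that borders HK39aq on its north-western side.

HK29xr

Longitude subsquare a = 0; −1 → -1, wraps to 23 = x, carry into square.
Longitude square 3; −1 → 2.
Latitude subsquare q = 16; +1 → 17 = r.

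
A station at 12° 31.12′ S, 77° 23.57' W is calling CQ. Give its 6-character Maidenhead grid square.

FH17hl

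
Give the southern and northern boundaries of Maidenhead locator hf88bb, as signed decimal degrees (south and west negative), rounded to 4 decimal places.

-31.9583, -31.9167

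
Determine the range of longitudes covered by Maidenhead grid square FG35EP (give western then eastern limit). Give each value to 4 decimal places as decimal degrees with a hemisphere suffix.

73.6667° W, 73.5833° W

Field F=5, G=6: +5·20° lon, +6·10° lat → SW at lon -80°, lat -30°.
Square 3, 5: +3·2° lon, +5·1° lat → SW at lon -74°, lat -25°.
Subsquare e=4, p=15: +4·0.0833333° lon, +15·0.0416667° lat → SW at lon -73.6667°, lat -24.375°.
Cell spans 0.0833333° lon × 0.0416667° lat.
west 73.6667° W, east 73.5833° W.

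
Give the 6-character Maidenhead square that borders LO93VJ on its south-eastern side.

LO93wi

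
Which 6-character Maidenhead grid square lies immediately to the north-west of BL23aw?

BL13xx

Longitude subsquare a = 0; −1 → -1, wraps to 23 = x, carry into square.
Longitude square 2; −1 → 1.
Latitude subsquare w = 22; +1 → 23 = x.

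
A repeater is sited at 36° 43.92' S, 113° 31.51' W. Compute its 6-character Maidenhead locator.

Add 180° to longitude and 90° to latitude: 66.4748, 53.2680.
Field: lon ⌊66.4748/20⌋ = 3 → D; lat ⌊53.2680/10⌋ = 5 → F.
Square: lon ⌊6.4748/2⌋ = 3; lat ⌊3.2680/1⌋ = 3.
Subsquare: lon ⌊0.4748/0.0833333⌋ = 5 → f; lat ⌊0.2680/0.0416667⌋ = 6 → g.

DF33fg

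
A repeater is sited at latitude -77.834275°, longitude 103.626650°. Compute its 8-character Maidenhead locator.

Shift to the Maidenhead origin (180°W, 90°S): lon 283.62665, lat 12.16572.
Field: 283.62665/20 → 14 → O, 12.16572/10 → 1 → B; chars OB.
Square: 3.62665/2 → 1, 2.16572/1 → 2; chars 12.
Subsquare: 1.62665/0.0833333 → 19 → t, 0.16572/0.0416667 → 3 → d; chars td.
Extended square: 0.04332/0.00833333 → 5, 0.04072/0.00416667 → 9; chars 59.

OB12td59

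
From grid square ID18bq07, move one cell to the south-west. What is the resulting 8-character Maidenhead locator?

ID18aq96

Longitude extended square 0; −1 → -1, wraps to 9, carry into subsquare.
Longitude subsquare b = 1; −1 → 0 = a.
Latitude extended square 7; −1 → 6.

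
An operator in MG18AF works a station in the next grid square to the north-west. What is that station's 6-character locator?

MG08xg

Longitude subsquare a = 0; −1 → -1, wraps to 23 = x, carry into square.
Longitude square 1; −1 → 0.
Latitude subsquare f = 5; +1 → 6 = g.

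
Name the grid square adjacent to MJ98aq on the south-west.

MJ88xp

Longitude subsquare a = 0; −1 → -1, wraps to 23 = x, carry into square.
Longitude square 9; −1 → 8.
Latitude subsquare q = 16; −1 → 15 = p.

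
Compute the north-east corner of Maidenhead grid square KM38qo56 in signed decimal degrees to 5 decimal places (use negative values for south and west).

38.61250, 27.38333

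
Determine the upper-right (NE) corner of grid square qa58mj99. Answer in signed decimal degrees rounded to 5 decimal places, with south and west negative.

-81.58333, 151.08333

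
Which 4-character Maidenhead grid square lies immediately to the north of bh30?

BH31

Latitude square 0; +1 → 1.
The longitude characters are unchanged.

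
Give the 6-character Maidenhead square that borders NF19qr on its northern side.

Latitude subsquare r = 17; +1 → 18 = s.
The longitude characters are unchanged.

NF19qs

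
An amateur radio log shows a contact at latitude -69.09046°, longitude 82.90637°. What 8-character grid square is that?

Shift to the Maidenhead origin (180°W, 90°S): lon 262.90637, lat 20.90954.
Field: 262.90637/20 → 13 → N, 20.90954/10 → 2 → C; chars NC.
Square: 2.90637/2 → 1, 0.90954/1 → 0; chars 10.
Subsquare: 0.90637/0.0833333 → 10 → k, 0.90954/0.0416667 → 21 → v; chars kv.
Extended square: 0.07304/0.00833333 → 8, 0.03454/0.00416667 → 8; chars 88.

NC10kv88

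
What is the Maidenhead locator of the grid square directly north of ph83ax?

Latitude subsquare x = 23; +1 → 24, wraps to 0 = a, carry into square.
Latitude square 3; +1 → 4.
The longitude characters are unchanged.

PH84aa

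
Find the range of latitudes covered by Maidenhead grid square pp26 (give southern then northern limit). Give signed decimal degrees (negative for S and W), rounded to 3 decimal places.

66.000, 67.000

Field P=15, P=15: +15·20° lon, +15·10° lat → SW at lon 120°, lat 60°.
Square 2, 6: +2·2° lon, +6·1° lat → SW at lon 124°, lat 66°.
Cell spans 2° lon × 1° lat.
south 66.000, north 67.000.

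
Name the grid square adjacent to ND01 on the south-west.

MD90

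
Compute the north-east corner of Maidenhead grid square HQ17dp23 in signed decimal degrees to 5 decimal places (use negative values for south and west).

Field H=7, Q=16: +7·20° lon, +16·10° lat → SW at lon -40°, lat 70°.
Square 1, 7: +1·2° lon, +7·1° lat → SW at lon -38°, lat 77°.
Subsquare d=3, p=15: +3·0.0833333° lon, +15·0.0416667° lat → SW at lon -37.75°, lat 77.625°.
Extended square 2, 3: +2·0.00833333° lon, +3·0.00416667° lat → SW at lon -37.7333°, lat 77.6375°.
Cell spans 0.00833333° lon × 0.00416667° lat. NE corner is SW corner plus one full cell.
latitude 77.64167, longitude -37.72500.

77.64167, -37.72500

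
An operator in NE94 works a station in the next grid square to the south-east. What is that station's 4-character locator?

OE03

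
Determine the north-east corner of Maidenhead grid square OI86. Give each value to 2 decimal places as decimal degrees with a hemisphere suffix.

3.00° S, 118.00° E

Field O=14, I=8: +14·20° lon, +8·10° lat → SW at lon 100°, lat -10°.
Square 8, 6: +8·2° lon, +6·1° lat → SW at lon 116°, lat -4°.
Cell spans 2° lon × 1° lat. NE corner is SW corner plus one full cell.
latitude 3.00° S, longitude 118.00° E.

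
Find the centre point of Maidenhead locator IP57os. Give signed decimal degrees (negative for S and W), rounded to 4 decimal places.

Field I=8, P=15: +8·20° lon, +15·10° lat → SW at lon -20°, lat 60°.
Square 5, 7: +5·2° lon, +7·1° lat → SW at lon -10°, lat 67°.
Subsquare o=14, s=18: +14·0.0833333° lon, +18·0.0416667° lat → SW at lon -8.83333°, lat 67.75°.
Cell spans 0.0833333° lon × 0.0416667° lat. Centre is SW corner plus half of each.
latitude 67.7708, longitude -8.7917.

67.7708, -8.7917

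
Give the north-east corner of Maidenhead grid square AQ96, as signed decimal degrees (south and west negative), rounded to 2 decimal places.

77.00, -160.00

Field A=0, Q=16: +0·20° lon, +16·10° lat → SW at lon -180°, lat 70°.
Square 9, 6: +9·2° lon, +6·1° lat → SW at lon -162°, lat 76°.
Cell spans 2° lon × 1° lat. NE corner is SW corner plus one full cell.
latitude 77.00, longitude -160.00.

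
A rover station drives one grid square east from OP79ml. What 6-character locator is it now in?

OP79nl

Longitude subsquare m = 12; +1 → 13 = n.
The latitude characters are unchanged.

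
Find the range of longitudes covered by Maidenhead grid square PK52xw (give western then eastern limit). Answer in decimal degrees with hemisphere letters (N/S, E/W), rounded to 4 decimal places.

131.9167° E, 132.0000° E

Field P=15, K=10: +15·20° lon, +10·10° lat → SW at lon 120°, lat 10°.
Square 5, 2: +5·2° lon, +2·1° lat → SW at lon 130°, lat 12°.
Subsquare x=23, w=22: +23·0.0833333° lon, +22·0.0416667° lat → SW at lon 131.917°, lat 12.9167°.
Cell spans 0.0833333° lon × 0.0416667° lat.
west 131.9167° E, east 132.0000° E.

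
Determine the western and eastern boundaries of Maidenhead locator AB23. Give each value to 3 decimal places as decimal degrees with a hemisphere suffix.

Field A=0, B=1: +0·20° lon, +1·10° lat → SW at lon -180°, lat -80°.
Square 2, 3: +2·2° lon, +3·1° lat → SW at lon -176°, lat -77°.
Cell spans 2° lon × 1° lat.
west 176.000° W, east 174.000° W.

176.000° W, 174.000° W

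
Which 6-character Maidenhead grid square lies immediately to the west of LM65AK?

LM55xk

Longitude subsquare a = 0; −1 → -1, wraps to 23 = x, carry into square.
Longitude square 6; −1 → 5.
The latitude characters are unchanged.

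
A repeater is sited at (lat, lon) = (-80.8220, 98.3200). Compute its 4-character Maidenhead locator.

NA99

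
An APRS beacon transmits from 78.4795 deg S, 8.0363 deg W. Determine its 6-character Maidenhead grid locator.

IB51xm

Shift to the Maidenhead origin (180°W, 90°S): lon 171.9637, lat 11.5205.
Field (20°×10°, letters A–R): 171.9637/20 → 8 → I, 11.5205/10 → 1 → B; chars IB.
Square (2°×1°, digits 0–9): 11.9637/2 → 5, 1.5205/1 → 1; chars 51.
Subsquare (5′×2.5′, letters a–x): 1.9637/0.0833333 → 23 → x, 0.5205/0.0416667 → 12 → m; chars xm.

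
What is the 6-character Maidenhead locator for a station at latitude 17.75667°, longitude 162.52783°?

RK17gs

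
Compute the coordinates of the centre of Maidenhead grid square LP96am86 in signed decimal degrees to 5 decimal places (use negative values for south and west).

Field L=11, P=15: +11·20° lon, +15·10° lat → SW at lon 40°, lat 60°.
Square 9, 6: +9·2° lon, +6·1° lat → SW at lon 58°, lat 66°.
Subsquare a=0, m=12: +0·0.0833333° lon, +12·0.0416667° lat → SW at lon 58°, lat 66.5°.
Extended square 8, 6: +8·0.00833333° lon, +6·0.00416667° lat → SW at lon 58.0667°, lat 66.525°.
Cell spans 0.00833333° lon × 0.00416667° lat. Centre is SW corner plus half of each.
latitude 66.52708, longitude 58.07083.

66.52708, 58.07083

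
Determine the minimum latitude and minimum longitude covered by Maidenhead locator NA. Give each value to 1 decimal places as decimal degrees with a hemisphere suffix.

90.0° S, 80.0° E

Field N=13, A=0: +13·20° lon, +0·10° lat → SW at lon 80°, lat -90°.
latitude 90.0° S, longitude 80.0° E.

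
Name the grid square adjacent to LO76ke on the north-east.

Longitude subsquare k = 10; +1 → 11 = l.
Latitude subsquare e = 4; +1 → 5 = f.

LO76lf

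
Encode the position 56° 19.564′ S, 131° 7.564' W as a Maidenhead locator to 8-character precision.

CD43kq41

Shift to the Maidenhead origin (180°W, 90°S): lon 48.87393, lat 33.67393.
Field: 48.87393/20 → 2 → C, 33.67393/10 → 3 → D; chars CD.
Square: 8.87393/2 → 4, 3.67393/1 → 3; chars 43.
Subsquare: 0.87393/0.0833333 → 10 → k, 0.67393/0.0416667 → 16 → q; chars kq.
Extended square: 0.04060/0.00833333 → 4, 0.00727/0.00416667 → 1; chars 41.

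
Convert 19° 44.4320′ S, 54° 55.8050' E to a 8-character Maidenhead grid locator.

LH70lg12

Offset from 180°W / 90°S: lon 234.93008°, lat 70.25947°.
Field: 234.93008/20 → 11 → L, 70.25947/10 → 7 → H; chars LH.
Square: 14.93008/2 → 7, 0.25947/1 → 0; chars 70.
Subsquare: 0.93008/0.0833333 → 11 → l, 0.25947/0.0416667 → 6 → g; chars lg.
Extended square: 0.01342/0.00833333 → 1, 0.00947/0.00416667 → 2; chars 12.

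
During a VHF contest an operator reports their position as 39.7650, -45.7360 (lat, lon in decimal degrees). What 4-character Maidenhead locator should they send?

GM79

Offset from 180°W / 90°S: lon 134.26°, lat 129.76°.
Field (20°×10°, letters A–R): lon ⌊134.26/20⌋ = 6 → G; lat ⌊129.76/10⌋ = 12 → M.
Square (2°×1°, digits 0–9): lon ⌊14.26/2⌋ = 7; lat ⌊9.76/1⌋ = 9.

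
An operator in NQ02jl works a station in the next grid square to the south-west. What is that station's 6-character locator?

NQ02ik

Longitude subsquare j = 9; −1 → 8 = i.
Latitude subsquare l = 11; −1 → 10 = k.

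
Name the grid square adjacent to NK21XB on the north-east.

NK31ac

Longitude subsquare x = 23; +1 → 24, wraps to 0 = a, carry into square.
Longitude square 2; +1 → 3.
Latitude subsquare b = 1; +1 → 2 = c.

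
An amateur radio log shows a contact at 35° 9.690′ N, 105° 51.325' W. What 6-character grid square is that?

DM75bd

Shift to the Maidenhead origin (180°W, 90°S): lon 74.1446, lat 125.1615.
Field: 74.1446/20 → 3 → D, 125.1615/10 → 12 → M; chars DM.
Square: 14.1446/2 → 7, 5.1615/1 → 5; chars 75.
Subsquare: 0.1446/0.0833333 → 1 → b, 0.1615/0.0416667 → 3 → d; chars bd.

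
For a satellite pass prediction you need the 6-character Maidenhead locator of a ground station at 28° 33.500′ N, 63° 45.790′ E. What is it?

Add 180° to longitude and 90° to latitude: 243.7632, 118.5583.
Field: lon ⌊243.7632/20⌋ = 12 → M; lat ⌊118.5583/10⌋ = 11 → L.
Square: lon ⌊3.7632/2⌋ = 1; lat ⌊8.5583/1⌋ = 8.
Subsquare: lon ⌊1.7632/0.0833333⌋ = 21 → v; lat ⌊0.5583/0.0416667⌋ = 13 → n.

ML18vn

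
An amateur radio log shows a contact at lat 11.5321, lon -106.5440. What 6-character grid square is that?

Shift to the Maidenhead origin (180°W, 90°S): lon 73.4560, lat 101.5321.
Field (20°×10°, letters A–R): lon ⌊73.4560/20⌋ = 3 → D; lat ⌊101.5321/10⌋ = 10 → K.
Square (2°×1°, digits 0–9): lon ⌊13.4560/2⌋ = 6; lat ⌊1.5321/1⌋ = 1.
Subsquare (5′×2.5′, letters a–x): lon ⌊1.4560/0.0833333⌋ = 17 → r; lat ⌊0.5321/0.0416667⌋ = 12 → m.

DK61rm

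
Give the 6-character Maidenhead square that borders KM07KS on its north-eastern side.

KM07lt

Longitude subsquare k = 10; +1 → 11 = l.
Latitude subsquare s = 18; +1 → 19 = t.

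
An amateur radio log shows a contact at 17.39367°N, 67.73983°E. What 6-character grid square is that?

MK37uj

Add 180° to longitude and 90° to latitude: 247.7398, 107.3937.
Field (20°×10°, letters A–R): 247.7398/20 → 12 → M, 107.3937/10 → 10 → K; chars MK.
Square (2°×1°, digits 0–9): 7.7398/2 → 3, 7.3937/1 → 7; chars 37.
Subsquare (5′×2.5′, letters a–x): 1.7398/0.0833333 → 20 → u, 0.3937/0.0416667 → 9 → j; chars uj.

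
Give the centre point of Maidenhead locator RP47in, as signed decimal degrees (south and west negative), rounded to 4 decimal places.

Field R=17, P=15: +17·20° lon, +15·10° lat → SW at lon 160°, lat 60°.
Square 4, 7: +4·2° lon, +7·1° lat → SW at lon 168°, lat 67°.
Subsquare i=8, n=13: +8·0.0833333° lon, +13·0.0416667° lat → SW at lon 168.667°, lat 67.5417°.
Cell spans 0.0833333° lon × 0.0416667° lat. Centre is SW corner plus half of each.
latitude 67.5625, longitude 168.7083.

67.5625, 168.7083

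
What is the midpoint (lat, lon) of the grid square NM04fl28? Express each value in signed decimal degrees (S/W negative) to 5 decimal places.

34.49375, 80.43750

Field N=13, M=12: +13·20° lon, +12·10° lat → SW at lon 80°, lat 30°.
Square 0, 4: +0·2° lon, +4·1° lat → SW at lon 80°, lat 34°.
Subsquare f=5, l=11: +5·0.0833333° lon, +11·0.0416667° lat → SW at lon 80.4167°, lat 34.4583°.
Extended square 2, 8: +2·0.00833333° lon, +8·0.00416667° lat → SW at lon 80.4333°, lat 34.4917°.
Cell spans 0.00833333° lon × 0.00416667° lat. Centre is SW corner plus half of each.
latitude 34.49375, longitude 80.43750.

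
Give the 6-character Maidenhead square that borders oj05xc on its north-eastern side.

OJ15ad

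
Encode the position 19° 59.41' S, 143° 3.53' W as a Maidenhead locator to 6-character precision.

BH80la

Shift to the Maidenhead origin (180°W, 90°S): lon 36.9412, lat 70.0098.
Field: 36.9412/20 → 1 → B, 70.0098/10 → 7 → H; chars BH.
Square: 16.9412/2 → 8, 0.0098/1 → 0; chars 80.
Subsquare: 0.9412/0.0833333 → 11 → l, 0.0098/0.0416667 → 0 → a; chars la.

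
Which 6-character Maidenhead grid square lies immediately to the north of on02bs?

ON02bt

Latitude subsquare s = 18; +1 → 19 = t.
The longitude characters are unchanged.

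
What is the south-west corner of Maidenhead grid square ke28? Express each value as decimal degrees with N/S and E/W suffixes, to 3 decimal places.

42.000° S, 24.000° E

Field K=10, E=4: +10·20° lon, +4·10° lat → SW at lon 20°, lat -50°.
Square 2, 8: +2·2° lon, +8·1° lat → SW at lon 24°, lat -42°.
latitude 42.000° S, longitude 24.000° E.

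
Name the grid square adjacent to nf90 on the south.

NE99

Latitude square 0; −1 → -1, wraps to 9, carry into field.
Latitude field F = 5; −1 → 4 = E.
The longitude characters are unchanged.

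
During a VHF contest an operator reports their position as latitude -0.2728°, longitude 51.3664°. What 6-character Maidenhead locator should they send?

LI59qr

Offset from 180°W / 90°S: lon 231.3664°, lat 89.7272°.
Field (20°×10°, letters A–R): lon ⌊231.3664/20⌋ = 11 → L; lat ⌊89.7272/10⌋ = 8 → I.
Square (2°×1°, digits 0–9): lon ⌊11.3664/2⌋ = 5; lat ⌊9.7272/1⌋ = 9.
Subsquare (5′×2.5′, letters a–x): lon ⌊1.3664/0.0833333⌋ = 16 → q; lat ⌊0.7272/0.0416667⌋ = 17 → r.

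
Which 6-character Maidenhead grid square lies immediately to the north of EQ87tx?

EQ88ta

Latitude subsquare x = 23; +1 → 24, wraps to 0 = a, carry into square.
Latitude square 7; +1 → 8.
The longitude characters are unchanged.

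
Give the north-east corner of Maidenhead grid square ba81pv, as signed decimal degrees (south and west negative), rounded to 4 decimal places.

-88.0833, -142.6667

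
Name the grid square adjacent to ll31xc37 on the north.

Latitude extended square 7; +1 → 8.
The longitude characters are unchanged.

LL31xc38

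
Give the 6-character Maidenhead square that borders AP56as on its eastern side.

AP56bs

Longitude subsquare a = 0; +1 → 1 = b.
The latitude characters are unchanged.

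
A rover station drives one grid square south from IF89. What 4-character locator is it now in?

Latitude square 9; −1 → 8.
The longitude characters are unchanged.

IF88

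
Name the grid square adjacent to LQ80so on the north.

Latitude subsquare o = 14; +1 → 15 = p.
The longitude characters are unchanged.

LQ80sp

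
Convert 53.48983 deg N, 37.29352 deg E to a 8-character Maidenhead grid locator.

KO83pl57

Add 180° to longitude and 90° to latitude: 217.29352, 143.48983.
Field: 217.29352/20 → 10 → K, 143.48983/10 → 14 → O; chars KO.
Square: 17.29352/2 → 8, 3.48983/1 → 3; chars 83.
Subsquare: 1.29352/0.0833333 → 15 → p, 0.48983/0.0416667 → 11 → l; chars pl.
Extended square: 0.04352/0.00833333 → 5, 0.03150/0.00416667 → 7; chars 57.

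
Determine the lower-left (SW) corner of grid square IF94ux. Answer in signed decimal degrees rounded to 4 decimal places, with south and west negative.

-35.0417, -0.3333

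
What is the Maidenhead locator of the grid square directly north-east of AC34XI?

AC44aj

Longitude subsquare x = 23; +1 → 24, wraps to 0 = a, carry into square.
Longitude square 3; +1 → 4.
Latitude subsquare i = 8; +1 → 9 = j.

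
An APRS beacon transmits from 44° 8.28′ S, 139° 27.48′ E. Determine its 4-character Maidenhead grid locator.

Add 180° to longitude and 90° to latitude: 319.46, 45.86.
Field: 319.46/20 → 15 → P, 45.86/10 → 4 → E; chars PE.
Square: 19.46/2 → 9, 5.86/1 → 5; chars 95.

PE95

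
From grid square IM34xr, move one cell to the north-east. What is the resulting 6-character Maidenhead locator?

IM44as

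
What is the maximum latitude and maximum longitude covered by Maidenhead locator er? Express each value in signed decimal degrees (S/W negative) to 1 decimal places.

Field E=4, R=17: +4·20° lon, +17·10° lat → SW at lon -100°, lat 80°.
Cell spans 20° lon × 10° lat. NE corner is SW corner plus one full cell.
latitude 90.0, longitude -80.0.

90.0, -80.0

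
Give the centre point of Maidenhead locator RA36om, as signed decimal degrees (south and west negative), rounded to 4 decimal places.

Field R=17, A=0: +17·20° lon, +0·10° lat → SW at lon 160°, lat -90°.
Square 3, 6: +3·2° lon, +6·1° lat → SW at lon 166°, lat -84°.
Subsquare o=14, m=12: +14·0.0833333° lon, +12·0.0416667° lat → SW at lon 167.167°, lat -83.5°.
Cell spans 0.0833333° lon × 0.0416667° lat. Centre is SW corner plus half of each.
latitude -83.4792, longitude 167.2083.

-83.4792, 167.2083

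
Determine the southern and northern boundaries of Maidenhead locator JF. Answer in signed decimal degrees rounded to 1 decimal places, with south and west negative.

-40.0, -30.0

Field J=9, F=5: +9·20° lon, +5·10° lat → SW at lon 0°, lat -40°.
Cell spans 20° lon × 10° lat.
south -40.0, north -30.0.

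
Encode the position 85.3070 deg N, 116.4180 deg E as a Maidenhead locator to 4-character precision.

Shift to the Maidenhead origin (180°W, 90°S): lon 296.42, lat 175.31.
Field: lon ⌊296.42/20⌋ = 14 → O; lat ⌊175.31/10⌋ = 17 → R.
Square: lon ⌊16.42/2⌋ = 8; lat ⌊5.31/1⌋ = 5.

OR85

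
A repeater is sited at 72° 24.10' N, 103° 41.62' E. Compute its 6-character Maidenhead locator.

OQ12uj

Shift to the Maidenhead origin (180°W, 90°S): lon 283.6937, lat 162.4017.
Field: lon ⌊283.6937/20⌋ = 14 → O; lat ⌊162.4017/10⌋ = 16 → Q.
Square: lon ⌊3.6937/2⌋ = 1; lat ⌊2.4017/1⌋ = 2.
Subsquare: lon ⌊1.6937/0.0833333⌋ = 20 → u; lat ⌊0.4017/0.0416667⌋ = 9 → j.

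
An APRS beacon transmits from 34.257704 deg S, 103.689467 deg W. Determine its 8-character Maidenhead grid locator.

DF85dr78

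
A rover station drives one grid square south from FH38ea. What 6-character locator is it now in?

FH37ex

Latitude subsquare a = 0; −1 → -1, wraps to 23 = x, carry into square.
Latitude square 8; −1 → 7.
The longitude characters are unchanged.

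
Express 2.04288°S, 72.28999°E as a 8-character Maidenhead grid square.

Add 180° to longitude and 90° to latitude: 252.28999, 87.95712.
Field (20°×10°, letters A–R): 252.28999/20 → 12 → M, 87.95712/10 → 8 → I; chars MI.
Square (2°×1°, digits 0–9): 12.28999/2 → 6, 7.95712/1 → 7; chars 67.
Subsquare (5′×2.5′, letters a–x): 0.28999/0.0833333 → 3 → d, 0.95712/0.0416667 → 22 → w; chars dw.
Extended square (30″×15″, digits 0–9): 0.03999/0.00833333 → 4, 0.04045/0.00416667 → 9; chars 49.

MI67dw49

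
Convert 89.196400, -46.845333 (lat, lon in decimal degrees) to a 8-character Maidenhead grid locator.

Offset from 180°W / 90°S: lon 133.15467°, lat 179.19640°.
Field: 133.15467/20 → 6 → G, 179.19640/10 → 17 → R; chars GR.
Square: 13.15467/2 → 6, 9.19640/1 → 9; chars 69.
Subsquare: 1.15467/0.0833333 → 13 → n, 0.19640/0.0416667 → 4 → e; chars ne.
Extended square: 0.07133/0.00833333 → 8, 0.02973/0.00416667 → 7; chars 87.

GR69ne87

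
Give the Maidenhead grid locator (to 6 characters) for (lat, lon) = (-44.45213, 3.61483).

Add 180° to longitude and 90° to latitude: 183.6148, 45.5479.
Field (20°×10°, letters A–R): 183.6148/20 → 9 → J, 45.5479/10 → 4 → E; chars JE.
Square (2°×1°, digits 0–9): 3.6148/2 → 1, 5.5479/1 → 5; chars 15.
Subsquare (5′×2.5′, letters a–x): 1.6148/0.0833333 → 19 → t, 0.5479/0.0416667 → 13 → n; chars tn.

JE15tn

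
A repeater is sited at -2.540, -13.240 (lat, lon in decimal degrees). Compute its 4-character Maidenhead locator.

II37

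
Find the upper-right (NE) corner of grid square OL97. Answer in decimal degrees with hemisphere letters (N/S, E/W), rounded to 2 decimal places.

Field O=14, L=11: +14·20° lon, +11·10° lat → SW at lon 100°, lat 20°.
Square 9, 7: +9·2° lon, +7·1° lat → SW at lon 118°, lat 27°.
Cell spans 2° lon × 1° lat. NE corner is SW corner plus one full cell.
latitude 28.00° N, longitude 120.00° E.

28.00° N, 120.00° E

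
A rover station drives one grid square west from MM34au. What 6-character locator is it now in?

Longitude subsquare a = 0; −1 → -1, wraps to 23 = x, carry into square.
Longitude square 3; −1 → 2.
The latitude characters are unchanged.

MM24xu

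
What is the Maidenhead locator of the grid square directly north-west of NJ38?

NJ29

Longitude square 3; −1 → 2.
Latitude square 8; +1 → 9.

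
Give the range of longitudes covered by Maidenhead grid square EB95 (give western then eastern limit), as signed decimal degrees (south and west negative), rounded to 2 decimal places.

-82.00, -80.00

Field E=4, B=1: +4·20° lon, +1·10° lat → SW at lon -100°, lat -80°.
Square 9, 5: +9·2° lon, +5·1° lat → SW at lon -82°, lat -75°.
Cell spans 2° lon × 1° lat.
west -82.00, east -80.00.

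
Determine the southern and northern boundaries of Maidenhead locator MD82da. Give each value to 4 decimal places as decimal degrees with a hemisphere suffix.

58.0000° S, 57.9583° S

Field M=12, D=3: +12·20° lon, +3·10° lat → SW at lon 60°, lat -60°.
Square 8, 2: +8·2° lon, +2·1° lat → SW at lon 76°, lat -58°.
Subsquare d=3, a=0: +3·0.0833333° lon, +0·0.0416667° lat → SW at lon 76.25°, lat -58°.
Cell spans 0.0833333° lon × 0.0416667° lat.
south 58.0000° S, north 57.9583° S.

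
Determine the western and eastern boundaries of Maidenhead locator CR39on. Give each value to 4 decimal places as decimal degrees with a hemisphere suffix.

132.8333° W, 132.7500° W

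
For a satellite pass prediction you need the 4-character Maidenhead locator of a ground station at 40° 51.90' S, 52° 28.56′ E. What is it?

LE69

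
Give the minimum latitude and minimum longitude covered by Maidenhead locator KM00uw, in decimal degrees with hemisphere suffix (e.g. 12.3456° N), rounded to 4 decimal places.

Field K=10, M=12: +10·20° lon, +12·10° lat → SW at lon 20°, lat 30°.
Square 0, 0: +0·2° lon, +0·1° lat → SW at lon 20°, lat 30°.
Subsquare u=20, w=22: +20·0.0833333° lon, +22·0.0416667° lat → SW at lon 21.6667°, lat 30.9167°.
latitude 30.9167° N, longitude 21.6667° E.

30.9167° N, 21.6667° E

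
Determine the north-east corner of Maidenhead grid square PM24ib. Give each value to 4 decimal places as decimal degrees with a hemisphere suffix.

34.0833° N, 124.7500° E

Field P=15, M=12: +15·20° lon, +12·10° lat → SW at lon 120°, lat 30°.
Square 2, 4: +2·2° lon, +4·1° lat → SW at lon 124°, lat 34°.
Subsquare i=8, b=1: +8·0.0833333° lon, +1·0.0416667° lat → SW at lon 124.667°, lat 34.0417°.
Cell spans 0.0833333° lon × 0.0416667° lat. NE corner is SW corner plus one full cell.
latitude 34.0833° N, longitude 124.7500° E.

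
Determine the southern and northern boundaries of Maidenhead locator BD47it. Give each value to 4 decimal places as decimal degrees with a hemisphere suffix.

52.2083° S, 52.1667° S

Field B=1, D=3: +1·20° lon, +3·10° lat → SW at lon -160°, lat -60°.
Square 4, 7: +4·2° lon, +7·1° lat → SW at lon -152°, lat -53°.
Subsquare i=8, t=19: +8·0.0833333° lon, +19·0.0416667° lat → SW at lon -151.333°, lat -52.2083°.
Cell spans 0.0833333° lon × 0.0416667° lat.
south 52.2083° S, north 52.1667° S.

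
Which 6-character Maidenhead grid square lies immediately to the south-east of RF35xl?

RF45ak

Longitude subsquare x = 23; +1 → 24, wraps to 0 = a, carry into square.
Longitude square 3; +1 → 4.
Latitude subsquare l = 11; −1 → 10 = k.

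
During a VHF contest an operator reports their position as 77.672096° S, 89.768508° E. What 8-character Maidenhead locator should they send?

Offset from 180°W / 90°S: lon 269.76851°, lat 12.32790°.
Field (20°×10°, letters A–R): lon ⌊269.76851/20⌋ = 13 → N; lat ⌊12.32790/10⌋ = 1 → B.
Square (2°×1°, digits 0–9): lon ⌊9.76851/2⌋ = 4; lat ⌊2.32790/1⌋ = 2.
Subsquare (5′×2.5′, letters a–x): lon ⌊1.76851/0.0833333⌋ = 21 → v; lat ⌊0.32790/0.0416667⌋ = 7 → h.
Extended square (30″×15″, digits 0–9): lon ⌊0.01851/0.00833333⌋ = 2; lat ⌊0.03624/0.00416667⌋ = 8.

NB42vh28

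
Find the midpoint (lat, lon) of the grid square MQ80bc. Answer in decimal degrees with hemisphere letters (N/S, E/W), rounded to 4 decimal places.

70.1042° N, 76.1250° E

Field M=12, Q=16: +12·20° lon, +16·10° lat → SW at lon 60°, lat 70°.
Square 8, 0: +8·2° lon, +0·1° lat → SW at lon 76°, lat 70°.
Subsquare b=1, c=2: +1·0.0833333° lon, +2·0.0416667° lat → SW at lon 76.0833°, lat 70.0833°.
Cell spans 0.0833333° lon × 0.0416667° lat. Centre is SW corner plus half of each.
latitude 70.1042° N, longitude 76.1250° E.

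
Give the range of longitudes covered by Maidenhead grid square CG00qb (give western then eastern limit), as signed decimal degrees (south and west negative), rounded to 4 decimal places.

-138.6667, -138.5833

Field C=2, G=6: +2·20° lon, +6·10° lat → SW at lon -140°, lat -30°.
Square 0, 0: +0·2° lon, +0·1° lat → SW at lon -140°, lat -30°.
Subsquare q=16, b=1: +16·0.0833333° lon, +1·0.0416667° lat → SW at lon -138.667°, lat -29.9583°.
Cell spans 0.0833333° lon × 0.0416667° lat.
west -138.6667, east -138.5833.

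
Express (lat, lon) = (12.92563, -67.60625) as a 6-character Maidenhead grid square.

Offset from 180°W / 90°S: lon 112.3937°, lat 102.9256°.
Field: 112.3937/20 → 5 → F, 102.9256/10 → 10 → K; chars FK.
Square: 12.3937/2 → 6, 2.9256/1 → 2; chars 62.
Subsquare: 0.3937/0.0833333 → 4 → e, 0.9256/0.0416667 → 22 → w; chars ew.

FK62ew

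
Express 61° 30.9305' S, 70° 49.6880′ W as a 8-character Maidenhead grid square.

Offset from 180°W / 90°S: lon 109.17187°, lat 28.48449°.
Field (20°×10°, letters A–R): 109.17187/20 → 5 → F, 28.48449/10 → 2 → C; chars FC.
Square (2°×1°, digits 0–9): 9.17187/2 → 4, 8.48449/1 → 8; chars 48.
Subsquare (5′×2.5′, letters a–x): 1.17187/0.0833333 → 14 → o, 0.48449/0.0416667 → 11 → l; chars ol.
Extended square (30″×15″, digits 0–9): 0.00520/0.00833333 → 0, 0.02616/0.00416667 → 6; chars 06.

FC48ol06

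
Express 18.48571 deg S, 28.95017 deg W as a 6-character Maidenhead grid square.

HH51mm

Offset from 180°W / 90°S: lon 151.0498°, lat 71.5143°.
Field: 151.0498/20 → 7 → H, 71.5143/10 → 7 → H; chars HH.
Square: 11.0498/2 → 5, 1.5143/1 → 1; chars 51.
Subsquare: 1.0498/0.0833333 → 12 → m, 0.5143/0.0416667 → 12 → m; chars mm.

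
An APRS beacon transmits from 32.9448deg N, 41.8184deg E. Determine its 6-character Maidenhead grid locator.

Offset from 180°W / 90°S: lon 221.8184°, lat 122.9448°.
Field: lon ⌊221.8184/20⌋ = 11 → L; lat ⌊122.9448/10⌋ = 12 → M.
Square: lon ⌊1.8184/2⌋ = 0; lat ⌊2.9448/1⌋ = 2.
Subsquare: lon ⌊1.8184/0.0833333⌋ = 21 → v; lat ⌊0.9448/0.0416667⌋ = 22 → w.

LM02vw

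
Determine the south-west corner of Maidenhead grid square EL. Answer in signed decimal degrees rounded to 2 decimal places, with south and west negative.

20.00, -100.00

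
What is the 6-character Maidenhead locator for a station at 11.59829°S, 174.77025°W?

AH28oj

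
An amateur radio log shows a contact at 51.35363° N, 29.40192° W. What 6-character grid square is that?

HO51hi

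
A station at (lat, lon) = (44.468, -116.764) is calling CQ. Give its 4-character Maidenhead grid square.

Add 180° to longitude and 90° to latitude: 63.24, 134.47.
Field (20°×10°, letters A–R): 63.24/20 → 3 → D, 134.47/10 → 13 → N; chars DN.
Square (2°×1°, digits 0–9): 3.24/2 → 1, 4.47/1 → 4; chars 14.

DN14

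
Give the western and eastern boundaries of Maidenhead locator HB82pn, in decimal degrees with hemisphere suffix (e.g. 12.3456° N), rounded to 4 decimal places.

22.7500° W, 22.6667° W

Field H=7, B=1: +7·20° lon, +1·10° lat → SW at lon -40°, lat -80°.
Square 8, 2: +8·2° lon, +2·1° lat → SW at lon -24°, lat -78°.
Subsquare p=15, n=13: +15·0.0833333° lon, +13·0.0416667° lat → SW at lon -22.75°, lat -77.4583°.
Cell spans 0.0833333° lon × 0.0416667° lat.
west 22.7500° W, east 22.6667° W.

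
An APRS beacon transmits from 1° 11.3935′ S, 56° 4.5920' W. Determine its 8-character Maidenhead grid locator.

Shift to the Maidenhead origin (180°W, 90°S): lon 123.92347, lat 88.81011.
Field (20°×10°, letters A–R): lon ⌊123.92347/20⌋ = 6 → G; lat ⌊88.81011/10⌋ = 8 → I.
Square (2°×1°, digits 0–9): lon ⌊3.92347/2⌋ = 1; lat ⌊8.81011/1⌋ = 8.
Subsquare (5′×2.5′, letters a–x): lon ⌊1.92347/0.0833333⌋ = 23 → x; lat ⌊0.81011/0.0416667⌋ = 19 → t.
Extended square (30″×15″, digits 0–9): lon ⌊0.00680/0.00833333⌋ = 0; lat ⌊0.01844/0.00416667⌋ = 4.

GI18xt04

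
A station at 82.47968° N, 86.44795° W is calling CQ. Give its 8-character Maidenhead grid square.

Offset from 180°W / 90°S: lon 93.55205°, lat 172.47968°.
Field (20°×10°, letters A–R): lon ⌊93.55205/20⌋ = 4 → E; lat ⌊172.47968/10⌋ = 17 → R.
Square (2°×1°, digits 0–9): lon ⌊13.55205/2⌋ = 6; lat ⌊2.47968/1⌋ = 2.
Subsquare (5′×2.5′, letters a–x): lon ⌊1.55205/0.0833333⌋ = 18 → s; lat ⌊0.47968/0.0416667⌋ = 11 → l.
Extended square (30″×15″, digits 0–9): lon ⌊0.05205/0.00833333⌋ = 6; lat ⌊0.02135/0.00416667⌋ = 5.

ER62sl65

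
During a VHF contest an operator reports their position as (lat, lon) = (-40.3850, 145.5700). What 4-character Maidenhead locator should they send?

QE29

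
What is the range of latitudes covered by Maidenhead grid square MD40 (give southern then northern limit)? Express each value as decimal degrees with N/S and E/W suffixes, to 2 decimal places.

Field M=12, D=3: +12·20° lon, +3·10° lat → SW at lon 60°, lat -60°.
Square 4, 0: +4·2° lon, +0·1° lat → SW at lon 68°, lat -60°.
Cell spans 2° lon × 1° lat.
south 60.00° S, north 59.00° S.

60.00° S, 59.00° S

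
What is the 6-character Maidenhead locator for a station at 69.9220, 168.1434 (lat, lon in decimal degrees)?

RP49bw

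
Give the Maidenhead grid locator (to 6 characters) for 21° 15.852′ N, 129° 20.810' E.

PL41qg

Offset from 180°W / 90°S: lon 309.3468°, lat 111.2642°.
Field: 309.3468/20 → 15 → P, 111.2642/10 → 11 → L; chars PL.
Square: 9.3468/2 → 4, 1.2642/1 → 1; chars 41.
Subsquare: 1.3468/0.0833333 → 16 → q, 0.2642/0.0416667 → 6 → g; chars qg.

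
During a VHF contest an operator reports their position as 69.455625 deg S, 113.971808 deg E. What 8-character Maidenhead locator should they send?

Add 180° to longitude and 90° to latitude: 293.97181, 20.54438.
Field: 293.97181/20 → 14 → O, 20.54438/10 → 2 → C; chars OC.
Square: 13.97181/2 → 6, 0.54438/1 → 0; chars 60.
Subsquare: 1.97181/0.0833333 → 23 → x, 0.54438/0.0416667 → 13 → n; chars xn.
Extended square: 0.05514/0.00833333 → 6, 0.00271/0.00416667 → 0; chars 60.

OC60xn60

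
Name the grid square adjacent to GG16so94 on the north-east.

Longitude extended square 9; +1 → 10, wraps to 0, carry into subsquare.
Longitude subsquare s = 18; +1 → 19 = t.
Latitude extended square 4; +1 → 5.

GG16to05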